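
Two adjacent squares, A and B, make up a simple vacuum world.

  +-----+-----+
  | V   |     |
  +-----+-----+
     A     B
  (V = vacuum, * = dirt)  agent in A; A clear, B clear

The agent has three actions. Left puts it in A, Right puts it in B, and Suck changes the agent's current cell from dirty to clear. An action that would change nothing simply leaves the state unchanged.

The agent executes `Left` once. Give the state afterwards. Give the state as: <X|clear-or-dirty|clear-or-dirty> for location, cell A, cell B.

start: <A|clear|clear>
step 1/1 (Left): <A|clear|clear>

<A|clear|clear>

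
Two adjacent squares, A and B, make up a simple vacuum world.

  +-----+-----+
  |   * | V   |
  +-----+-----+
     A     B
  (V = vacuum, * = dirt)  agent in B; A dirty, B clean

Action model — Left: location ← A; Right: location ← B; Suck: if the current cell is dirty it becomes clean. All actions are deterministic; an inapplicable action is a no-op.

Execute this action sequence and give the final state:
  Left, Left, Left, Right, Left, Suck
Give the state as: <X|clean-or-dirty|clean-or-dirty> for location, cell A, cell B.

<A|clean|clean>

1) do Left; now <A|dirty|clean>
2) do Left; now <A|dirty|clean>
3) do Left; now <A|dirty|clean>
4) do Right; now <B|dirty|clean>
5) do Left; now <A|dirty|clean>
6) do Suck; now <A|clean|clean>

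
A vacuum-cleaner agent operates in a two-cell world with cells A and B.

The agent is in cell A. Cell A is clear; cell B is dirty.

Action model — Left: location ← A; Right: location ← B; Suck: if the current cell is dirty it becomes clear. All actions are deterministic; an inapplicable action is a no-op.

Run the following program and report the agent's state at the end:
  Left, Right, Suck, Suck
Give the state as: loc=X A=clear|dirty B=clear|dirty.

step 1/4 (Left): loc=A A=clear B=dirty
step 2/4 (Right): loc=B A=clear B=dirty
step 3/4 (Suck): loc=B A=clear B=clear
step 4/4 (Suck): loc=B A=clear B=clear

loc=B A=clear B=clear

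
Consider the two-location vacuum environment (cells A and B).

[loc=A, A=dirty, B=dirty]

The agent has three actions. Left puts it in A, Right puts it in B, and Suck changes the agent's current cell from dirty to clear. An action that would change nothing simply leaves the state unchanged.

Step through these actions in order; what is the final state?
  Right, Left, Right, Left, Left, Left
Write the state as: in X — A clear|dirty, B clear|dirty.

in A — A dirty, B dirty

t=1 Right ⇒ in B — A dirty, B dirty
t=2 Left ⇒ in A — A dirty, B dirty
t=3 Right ⇒ in B — A dirty, B dirty
t=4 Left ⇒ in A — A dirty, B dirty
t=5 Left ⇒ in A — A dirty, B dirty
t=6 Left ⇒ in A — A dirty, B dirty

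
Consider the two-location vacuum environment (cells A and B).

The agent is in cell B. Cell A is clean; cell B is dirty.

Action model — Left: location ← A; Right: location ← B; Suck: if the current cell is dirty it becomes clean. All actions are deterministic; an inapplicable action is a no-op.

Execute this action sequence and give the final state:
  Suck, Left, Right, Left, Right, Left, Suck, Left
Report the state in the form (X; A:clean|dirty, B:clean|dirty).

step 1/8 (Suck): (B; A:clean, B:clean)
step 2/8 (Left): (A; A:clean, B:clean)
step 3/8 (Right): (B; A:clean, B:clean)
step 4/8 (Left): (A; A:clean, B:clean)
step 5/8 (Right): (B; A:clean, B:clean)
step 6/8 (Left): (A; A:clean, B:clean)
step 7/8 (Suck): (A; A:clean, B:clean)
step 8/8 (Left): (A; A:clean, B:clean)

(A; A:clean, B:clean)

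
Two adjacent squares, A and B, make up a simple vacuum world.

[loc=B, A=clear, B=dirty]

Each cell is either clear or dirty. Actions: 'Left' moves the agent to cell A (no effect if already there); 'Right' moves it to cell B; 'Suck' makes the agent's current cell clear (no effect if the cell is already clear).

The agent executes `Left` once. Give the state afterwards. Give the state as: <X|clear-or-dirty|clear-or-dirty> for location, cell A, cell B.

<A|clear|dirty>

start: <B|clear|dirty>
1. Left → <A|clear|dirty>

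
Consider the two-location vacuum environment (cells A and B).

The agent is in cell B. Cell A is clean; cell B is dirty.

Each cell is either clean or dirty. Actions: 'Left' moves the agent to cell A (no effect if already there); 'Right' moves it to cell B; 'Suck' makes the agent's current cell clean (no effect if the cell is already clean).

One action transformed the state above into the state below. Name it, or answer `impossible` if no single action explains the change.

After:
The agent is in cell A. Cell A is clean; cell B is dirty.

Left

try  Left: (A; A:clean, B:dirty)  ← match
try Right: (B; A:clean, B:dirty)
try  Suck: (B; A:clean, B:clean)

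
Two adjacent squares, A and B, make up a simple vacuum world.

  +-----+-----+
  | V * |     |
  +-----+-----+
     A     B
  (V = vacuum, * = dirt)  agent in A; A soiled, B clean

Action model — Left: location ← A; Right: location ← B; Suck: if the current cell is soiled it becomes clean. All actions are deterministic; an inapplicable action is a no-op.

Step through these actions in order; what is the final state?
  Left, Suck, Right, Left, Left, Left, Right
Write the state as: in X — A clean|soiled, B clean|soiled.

1. Left → in A — A soiled, B clean
2. Suck → in A — A clean, B clean
3. Right → in B — A clean, B clean
4. Left → in A — A clean, B clean
5. Left → in A — A clean, B clean
6. Left → in A — A clean, B clean
7. Right → in B — A clean, B clean

in B — A clean, B clean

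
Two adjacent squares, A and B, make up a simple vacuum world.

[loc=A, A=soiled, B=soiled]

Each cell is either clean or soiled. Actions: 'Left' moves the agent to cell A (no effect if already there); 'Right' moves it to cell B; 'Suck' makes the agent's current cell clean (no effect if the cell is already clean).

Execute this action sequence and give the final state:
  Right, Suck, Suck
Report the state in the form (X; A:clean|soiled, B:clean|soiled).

t=1 Right ⇒ (B; A:soiled, B:soiled)
t=2 Suck ⇒ (B; A:soiled, B:clean)
t=3 Suck ⇒ (B; A:soiled, B:clean)

(B; A:soiled, B:clean)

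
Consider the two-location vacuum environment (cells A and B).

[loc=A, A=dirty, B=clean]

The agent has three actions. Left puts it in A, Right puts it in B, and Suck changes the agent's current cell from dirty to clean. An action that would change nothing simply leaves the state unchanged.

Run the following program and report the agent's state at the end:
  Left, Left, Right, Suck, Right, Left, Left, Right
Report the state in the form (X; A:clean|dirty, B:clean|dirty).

[1] after Left: (A; A:dirty, B:clean)
[2] after Left: (A; A:dirty, B:clean)
[3] after Right: (B; A:dirty, B:clean)
[4] after Suck: (B; A:dirty, B:clean)
[5] after Right: (B; A:dirty, B:clean)
[6] after Left: (A; A:dirty, B:clean)
[7] after Left: (A; A:dirty, B:clean)
[8] after Right: (B; A:dirty, B:clean)

(B; A:dirty, B:clean)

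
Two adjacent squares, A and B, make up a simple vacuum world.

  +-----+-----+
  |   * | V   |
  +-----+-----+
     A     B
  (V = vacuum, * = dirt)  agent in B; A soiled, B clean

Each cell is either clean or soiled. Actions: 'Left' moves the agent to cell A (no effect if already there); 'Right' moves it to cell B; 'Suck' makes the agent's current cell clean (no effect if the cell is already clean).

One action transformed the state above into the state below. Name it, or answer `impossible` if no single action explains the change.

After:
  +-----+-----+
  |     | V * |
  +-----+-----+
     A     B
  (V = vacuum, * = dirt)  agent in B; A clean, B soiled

try  Left: (A; A:soiled, B:clean)
try Right: (B; A:soiled, B:clean)
try  Suck: (B; A:soiled, B:clean)
no single action produces the after-state

impossible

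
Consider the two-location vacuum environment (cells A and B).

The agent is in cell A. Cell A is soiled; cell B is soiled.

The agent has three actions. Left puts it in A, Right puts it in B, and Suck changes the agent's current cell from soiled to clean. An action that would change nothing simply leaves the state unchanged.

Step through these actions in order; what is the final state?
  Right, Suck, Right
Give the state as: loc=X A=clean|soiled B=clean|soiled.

step 1/3 (Right): loc=B A=soiled B=soiled
step 2/3 (Suck): loc=B A=soiled B=clean
step 3/3 (Right): loc=B A=soiled B=clean

loc=B A=soiled B=clean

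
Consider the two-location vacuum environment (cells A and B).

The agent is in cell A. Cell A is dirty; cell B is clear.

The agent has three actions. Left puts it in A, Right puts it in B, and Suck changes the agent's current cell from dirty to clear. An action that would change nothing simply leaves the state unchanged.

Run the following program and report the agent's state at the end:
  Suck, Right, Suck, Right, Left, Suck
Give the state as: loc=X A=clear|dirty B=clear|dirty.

[1] after Suck: loc=A A=clear B=clear
[2] after Right: loc=B A=clear B=clear
[3] after Suck: loc=B A=clear B=clear
[4] after Right: loc=B A=clear B=clear
[5] after Left: loc=A A=clear B=clear
[6] after Suck: loc=A A=clear B=clear

loc=A A=clear B=clear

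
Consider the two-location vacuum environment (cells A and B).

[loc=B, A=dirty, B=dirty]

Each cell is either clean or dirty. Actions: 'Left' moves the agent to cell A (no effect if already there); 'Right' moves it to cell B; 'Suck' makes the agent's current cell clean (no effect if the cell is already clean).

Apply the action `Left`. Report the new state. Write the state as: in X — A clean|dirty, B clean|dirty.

in A — A dirty, B dirty

start: in B — A dirty, B dirty
Left (#1): in A — A dirty, B dirty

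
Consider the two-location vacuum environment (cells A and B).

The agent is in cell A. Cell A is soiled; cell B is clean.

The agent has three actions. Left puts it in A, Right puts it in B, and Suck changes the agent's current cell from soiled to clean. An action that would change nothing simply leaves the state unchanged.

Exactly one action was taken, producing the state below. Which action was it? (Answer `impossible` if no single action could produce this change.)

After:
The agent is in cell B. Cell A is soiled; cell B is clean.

try  Left: (A; A:soiled, B:clean)
try Right: (B; A:soiled, B:clean)  ← match
try  Suck: (A; A:clean, B:clean)

Right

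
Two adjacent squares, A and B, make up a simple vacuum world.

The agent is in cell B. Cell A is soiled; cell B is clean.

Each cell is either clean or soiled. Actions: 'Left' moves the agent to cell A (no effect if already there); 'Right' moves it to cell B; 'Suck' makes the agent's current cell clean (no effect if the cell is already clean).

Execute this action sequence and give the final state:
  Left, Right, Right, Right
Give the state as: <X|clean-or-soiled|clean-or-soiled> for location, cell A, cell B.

t=1 Left ⇒ <A|soiled|clean>
t=2 Right ⇒ <B|soiled|clean>
t=3 Right ⇒ <B|soiled|clean>
t=4 Right ⇒ <B|soiled|clean>

<B|soiled|clean>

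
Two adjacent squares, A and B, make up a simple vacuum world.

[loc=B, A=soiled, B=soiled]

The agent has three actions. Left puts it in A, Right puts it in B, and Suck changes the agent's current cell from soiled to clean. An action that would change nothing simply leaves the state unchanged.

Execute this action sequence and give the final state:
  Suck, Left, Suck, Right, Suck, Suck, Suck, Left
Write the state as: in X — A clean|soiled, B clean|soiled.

in A — A clean, B clean

1. Suck → in B — A soiled, B clean
2. Left → in A — A soiled, B clean
3. Suck → in A — A clean, B clean
4. Right → in B — A clean, B clean
5. Suck → in B — A clean, B clean
6. Suck → in B — A clean, B clean
7. Suck → in B — A clean, B clean
8. Left → in A — A clean, B clean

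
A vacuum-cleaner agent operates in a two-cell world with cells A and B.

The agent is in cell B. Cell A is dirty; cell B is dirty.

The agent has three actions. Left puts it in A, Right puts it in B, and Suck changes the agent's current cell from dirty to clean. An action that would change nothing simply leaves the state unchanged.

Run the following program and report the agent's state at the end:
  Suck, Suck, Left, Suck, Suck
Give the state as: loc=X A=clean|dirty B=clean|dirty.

loc=A A=clean B=clean

Suck (#1): loc=B A=dirty B=clean
Suck (#2): loc=B A=dirty B=clean
Left (#3): loc=A A=dirty B=clean
Suck (#4): loc=A A=clean B=clean
Suck (#5): loc=A A=clean B=clean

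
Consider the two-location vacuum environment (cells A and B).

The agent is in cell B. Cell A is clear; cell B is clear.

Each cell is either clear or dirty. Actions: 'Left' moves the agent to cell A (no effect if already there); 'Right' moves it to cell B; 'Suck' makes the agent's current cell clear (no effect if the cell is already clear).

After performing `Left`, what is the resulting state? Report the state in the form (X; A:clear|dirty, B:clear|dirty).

(A; A:clear, B:clear)

start: (B; A:clear, B:clear)
step 1/1 (Left): (A; A:clear, B:clear)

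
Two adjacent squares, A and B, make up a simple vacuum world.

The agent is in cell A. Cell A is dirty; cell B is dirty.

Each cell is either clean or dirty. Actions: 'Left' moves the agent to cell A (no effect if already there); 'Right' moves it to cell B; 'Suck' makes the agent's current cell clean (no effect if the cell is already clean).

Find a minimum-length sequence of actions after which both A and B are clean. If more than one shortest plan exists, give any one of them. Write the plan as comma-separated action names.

Suck, Right, Suck

Suck (#1): loc=A A=clean B=dirty
Right (#2): loc=B A=clean B=dirty
Suck (#3): loc=B A=clean B=clean
min 3: Suck A + move + Suck B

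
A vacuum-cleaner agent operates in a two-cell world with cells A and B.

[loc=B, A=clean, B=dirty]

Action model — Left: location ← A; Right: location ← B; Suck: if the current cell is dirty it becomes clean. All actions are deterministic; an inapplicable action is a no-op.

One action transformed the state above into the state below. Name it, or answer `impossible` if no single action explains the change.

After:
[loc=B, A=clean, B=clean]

Suck

try  Left: loc=A A=clean B=dirty
try Right: loc=B A=clean B=dirty
try  Suck: loc=B A=clean B=clean  ← match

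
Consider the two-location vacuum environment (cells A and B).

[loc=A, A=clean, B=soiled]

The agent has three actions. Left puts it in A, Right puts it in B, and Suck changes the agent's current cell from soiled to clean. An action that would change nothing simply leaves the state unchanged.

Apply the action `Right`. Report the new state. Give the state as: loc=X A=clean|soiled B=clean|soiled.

start: loc=A A=clean B=soiled
1. Right → loc=B A=clean B=soiled

loc=B A=clean B=soiled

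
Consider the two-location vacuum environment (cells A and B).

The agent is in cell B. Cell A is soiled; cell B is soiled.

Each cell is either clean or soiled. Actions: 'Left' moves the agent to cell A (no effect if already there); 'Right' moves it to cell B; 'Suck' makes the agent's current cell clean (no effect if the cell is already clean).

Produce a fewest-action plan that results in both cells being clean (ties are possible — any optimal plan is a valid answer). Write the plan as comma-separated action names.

t=1 Suck ⇒ in B — A soiled, B clean
t=2 Left ⇒ in A — A soiled, B clean
t=3 Suck ⇒ in A — A clean, B clean
min 3: Suck B + move + Suck A

Suck, Left, Suck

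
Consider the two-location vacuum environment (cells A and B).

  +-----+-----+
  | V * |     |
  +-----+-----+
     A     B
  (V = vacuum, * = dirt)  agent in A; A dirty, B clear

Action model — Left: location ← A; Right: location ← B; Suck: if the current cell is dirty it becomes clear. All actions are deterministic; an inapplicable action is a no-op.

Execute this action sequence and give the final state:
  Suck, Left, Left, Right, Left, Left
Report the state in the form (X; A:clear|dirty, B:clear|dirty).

(A; A:clear, B:clear)

Suck (#1): (A; A:clear, B:clear)
Left (#2): (A; A:clear, B:clear)
Left (#3): (A; A:clear, B:clear)
Right (#4): (B; A:clear, B:clear)
Left (#5): (A; A:clear, B:clear)
Left (#6): (A; A:clear, B:clear)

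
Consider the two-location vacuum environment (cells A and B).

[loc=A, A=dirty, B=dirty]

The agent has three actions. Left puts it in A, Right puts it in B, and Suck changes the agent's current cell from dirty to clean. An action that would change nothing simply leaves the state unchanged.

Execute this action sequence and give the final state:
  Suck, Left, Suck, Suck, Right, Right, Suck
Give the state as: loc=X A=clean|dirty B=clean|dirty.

loc=B A=clean B=clean

t=1 Suck ⇒ loc=A A=clean B=dirty
t=2 Left ⇒ loc=A A=clean B=dirty
t=3 Suck ⇒ loc=A A=clean B=dirty
t=4 Suck ⇒ loc=A A=clean B=dirty
t=5 Right ⇒ loc=B A=clean B=dirty
t=6 Right ⇒ loc=B A=clean B=dirty
t=7 Suck ⇒ loc=B A=clean B=clean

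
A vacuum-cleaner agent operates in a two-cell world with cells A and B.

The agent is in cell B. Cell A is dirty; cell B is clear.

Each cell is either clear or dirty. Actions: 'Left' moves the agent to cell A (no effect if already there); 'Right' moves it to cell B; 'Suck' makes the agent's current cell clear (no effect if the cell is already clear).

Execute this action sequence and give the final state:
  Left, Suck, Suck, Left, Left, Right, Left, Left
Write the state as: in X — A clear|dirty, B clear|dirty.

1. Left → in A — A dirty, B clear
2. Suck → in A — A clear, B clear
3. Suck → in A — A clear, B clear
4. Left → in A — A clear, B clear
5. Left → in A — A clear, B clear
6. Right → in B — A clear, B clear
7. Left → in A — A clear, B clear
8. Left → in A — A clear, B clear

in A — A clear, B clear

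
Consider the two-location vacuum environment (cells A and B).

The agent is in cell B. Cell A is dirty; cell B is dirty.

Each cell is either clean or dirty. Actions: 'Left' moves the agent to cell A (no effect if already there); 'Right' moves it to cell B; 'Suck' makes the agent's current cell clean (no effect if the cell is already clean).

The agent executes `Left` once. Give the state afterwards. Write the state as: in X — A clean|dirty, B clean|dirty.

start: in B — A dirty, B dirty
t=1 Left ⇒ in A — A dirty, B dirty

in A — A dirty, B dirty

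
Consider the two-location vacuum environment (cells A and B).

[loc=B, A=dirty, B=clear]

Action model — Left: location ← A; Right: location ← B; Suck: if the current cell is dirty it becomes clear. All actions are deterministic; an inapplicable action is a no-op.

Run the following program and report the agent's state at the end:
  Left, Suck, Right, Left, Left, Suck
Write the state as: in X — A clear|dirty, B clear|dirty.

Left (#1): in A — A dirty, B clear
Suck (#2): in A — A clear, B clear
Right (#3): in B — A clear, B clear
Left (#4): in A — A clear, B clear
Left (#5): in A — A clear, B clear
Suck (#6): in A — A clear, B clear

in A — A clear, B clear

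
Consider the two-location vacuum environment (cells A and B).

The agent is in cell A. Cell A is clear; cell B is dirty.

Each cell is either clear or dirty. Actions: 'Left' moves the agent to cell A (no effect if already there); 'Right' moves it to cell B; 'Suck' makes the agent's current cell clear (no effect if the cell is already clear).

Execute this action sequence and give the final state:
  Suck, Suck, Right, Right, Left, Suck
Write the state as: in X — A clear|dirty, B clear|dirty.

t=1 Suck ⇒ in A — A clear, B dirty
t=2 Suck ⇒ in A — A clear, B dirty
t=3 Right ⇒ in B — A clear, B dirty
t=4 Right ⇒ in B — A clear, B dirty
t=5 Left ⇒ in A — A clear, B dirty
t=6 Suck ⇒ in A — A clear, B dirty

in A — A clear, B dirty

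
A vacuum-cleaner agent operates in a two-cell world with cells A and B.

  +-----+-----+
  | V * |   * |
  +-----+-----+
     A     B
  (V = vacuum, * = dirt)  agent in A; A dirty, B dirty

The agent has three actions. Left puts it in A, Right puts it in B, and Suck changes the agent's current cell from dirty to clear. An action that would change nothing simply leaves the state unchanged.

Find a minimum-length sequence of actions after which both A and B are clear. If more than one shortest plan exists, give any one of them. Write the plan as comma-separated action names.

t=1 Suck ⇒ in A — A clear, B dirty
t=2 Right ⇒ in B — A clear, B dirty
t=3 Suck ⇒ in B — A clear, B clear
min 3: Suck A + move + Suck B

Suck, Right, Suck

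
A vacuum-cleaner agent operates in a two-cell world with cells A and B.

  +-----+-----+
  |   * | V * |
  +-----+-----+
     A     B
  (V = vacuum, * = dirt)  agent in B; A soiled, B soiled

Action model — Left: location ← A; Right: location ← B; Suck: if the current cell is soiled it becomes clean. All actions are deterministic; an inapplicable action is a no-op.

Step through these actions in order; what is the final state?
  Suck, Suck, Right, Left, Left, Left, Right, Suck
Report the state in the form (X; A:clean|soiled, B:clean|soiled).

[1] after Suck: (B; A:soiled, B:clean)
[2] after Suck: (B; A:soiled, B:clean)
[3] after Right: (B; A:soiled, B:clean)
[4] after Left: (A; A:soiled, B:clean)
[5] after Left: (A; A:soiled, B:clean)
[6] after Left: (A; A:soiled, B:clean)
[7] after Right: (B; A:soiled, B:clean)
[8] after Suck: (B; A:soiled, B:clean)

(B; A:soiled, B:clean)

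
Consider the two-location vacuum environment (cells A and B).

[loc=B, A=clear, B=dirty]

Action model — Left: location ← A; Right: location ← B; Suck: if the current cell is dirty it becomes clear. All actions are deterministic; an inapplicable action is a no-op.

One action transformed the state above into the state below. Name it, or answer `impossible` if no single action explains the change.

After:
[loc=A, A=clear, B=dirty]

Left

try  Left: (A; A:clear, B:dirty)  ← match
try Right: (B; A:clear, B:dirty)
try  Suck: (B; A:clear, B:clear)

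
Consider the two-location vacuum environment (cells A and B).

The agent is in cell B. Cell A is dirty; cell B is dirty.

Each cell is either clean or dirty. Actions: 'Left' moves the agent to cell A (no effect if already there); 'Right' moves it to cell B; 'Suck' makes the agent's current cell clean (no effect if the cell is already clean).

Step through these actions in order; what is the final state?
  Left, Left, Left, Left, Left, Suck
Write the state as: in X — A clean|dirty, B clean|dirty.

t=1 Left ⇒ in A — A dirty, B dirty
t=2 Left ⇒ in A — A dirty, B dirty
t=3 Left ⇒ in A — A dirty, B dirty
t=4 Left ⇒ in A — A dirty, B dirty
t=5 Left ⇒ in A — A dirty, B dirty
t=6 Suck ⇒ in A — A clean, B dirty

in A — A clean, B dirty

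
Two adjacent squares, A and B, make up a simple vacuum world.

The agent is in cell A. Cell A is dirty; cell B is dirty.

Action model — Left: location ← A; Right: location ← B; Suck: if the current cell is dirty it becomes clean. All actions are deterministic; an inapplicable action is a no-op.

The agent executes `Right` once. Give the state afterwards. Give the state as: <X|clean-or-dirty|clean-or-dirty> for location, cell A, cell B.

start: <A|dirty|dirty>
t=1 Right ⇒ <B|dirty|dirty>

<B|dirty|dirty>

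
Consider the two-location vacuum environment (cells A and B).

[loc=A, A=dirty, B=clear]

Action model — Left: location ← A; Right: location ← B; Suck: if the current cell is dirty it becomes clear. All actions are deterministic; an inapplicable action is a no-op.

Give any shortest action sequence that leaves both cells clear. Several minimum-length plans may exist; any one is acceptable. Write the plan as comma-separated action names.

Suck

1. Suck → <A|clear|clear>
min 1: A is dirty, one Suck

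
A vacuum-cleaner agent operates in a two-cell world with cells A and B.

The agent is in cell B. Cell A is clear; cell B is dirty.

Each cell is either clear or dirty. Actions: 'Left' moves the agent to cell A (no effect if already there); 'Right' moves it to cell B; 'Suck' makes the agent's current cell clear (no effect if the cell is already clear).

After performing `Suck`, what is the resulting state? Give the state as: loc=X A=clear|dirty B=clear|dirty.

loc=B A=clear B=clear

start: loc=B A=clear B=dirty
Suck (#1): loc=B A=clear B=clear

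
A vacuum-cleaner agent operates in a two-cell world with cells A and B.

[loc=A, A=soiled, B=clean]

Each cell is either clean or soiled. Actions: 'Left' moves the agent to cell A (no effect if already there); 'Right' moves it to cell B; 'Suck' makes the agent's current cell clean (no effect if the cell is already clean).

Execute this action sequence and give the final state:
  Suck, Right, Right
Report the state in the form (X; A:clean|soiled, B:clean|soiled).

(B; A:clean, B:clean)

1) do Suck; now (A; A:clean, B:clean)
2) do Right; now (B; A:clean, B:clean)
3) do Right; now (B; A:clean, B:clean)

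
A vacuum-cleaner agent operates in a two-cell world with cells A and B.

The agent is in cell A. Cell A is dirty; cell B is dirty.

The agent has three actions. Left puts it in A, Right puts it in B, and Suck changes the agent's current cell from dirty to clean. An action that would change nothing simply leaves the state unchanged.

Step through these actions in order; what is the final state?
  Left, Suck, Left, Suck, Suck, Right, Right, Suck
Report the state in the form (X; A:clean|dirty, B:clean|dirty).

step 1/8 (Left): (A; A:dirty, B:dirty)
step 2/8 (Suck): (A; A:clean, B:dirty)
step 3/8 (Left): (A; A:clean, B:dirty)
step 4/8 (Suck): (A; A:clean, B:dirty)
step 5/8 (Suck): (A; A:clean, B:dirty)
step 6/8 (Right): (B; A:clean, B:dirty)
step 7/8 (Right): (B; A:clean, B:dirty)
step 8/8 (Suck): (B; A:clean, B:clean)

(B; A:clean, B:clean)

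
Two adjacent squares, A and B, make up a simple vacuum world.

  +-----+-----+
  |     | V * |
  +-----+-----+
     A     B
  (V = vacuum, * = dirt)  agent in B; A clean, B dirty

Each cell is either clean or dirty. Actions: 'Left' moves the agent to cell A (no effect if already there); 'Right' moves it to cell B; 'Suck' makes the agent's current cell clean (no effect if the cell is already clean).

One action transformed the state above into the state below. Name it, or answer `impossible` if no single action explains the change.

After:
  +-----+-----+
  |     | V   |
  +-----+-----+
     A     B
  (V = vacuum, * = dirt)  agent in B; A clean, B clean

Suck

try  Left: in A — A clean, B dirty
try Right: in B — A clean, B dirty
try  Suck: in B — A clean, B clean  ← match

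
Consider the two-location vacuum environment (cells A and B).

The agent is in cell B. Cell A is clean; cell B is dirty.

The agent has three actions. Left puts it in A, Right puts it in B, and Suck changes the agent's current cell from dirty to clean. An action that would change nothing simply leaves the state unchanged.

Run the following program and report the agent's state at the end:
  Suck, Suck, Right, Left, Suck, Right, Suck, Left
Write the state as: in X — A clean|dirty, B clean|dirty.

[1] after Suck: in B — A clean, B clean
[2] after Suck: in B — A clean, B clean
[3] after Right: in B — A clean, B clean
[4] after Left: in A — A clean, B clean
[5] after Suck: in A — A clean, B clean
[6] after Right: in B — A clean, B clean
[7] after Suck: in B — A clean, B clean
[8] after Left: in A — A clean, B clean

in A — A clean, B clean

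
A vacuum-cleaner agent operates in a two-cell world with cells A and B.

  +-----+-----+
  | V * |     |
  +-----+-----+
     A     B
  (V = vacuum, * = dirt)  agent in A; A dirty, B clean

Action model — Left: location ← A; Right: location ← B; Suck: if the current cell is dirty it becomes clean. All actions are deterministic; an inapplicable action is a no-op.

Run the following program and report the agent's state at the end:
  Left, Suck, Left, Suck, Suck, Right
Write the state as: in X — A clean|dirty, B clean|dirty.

in B — A clean, B clean

1) do Left; now in A — A dirty, B clean
2) do Suck; now in A — A clean, B clean
3) do Left; now in A — A clean, B clean
4) do Suck; now in A — A clean, B clean
5) do Suck; now in A — A clean, B clean
6) do Right; now in B — A clean, B clean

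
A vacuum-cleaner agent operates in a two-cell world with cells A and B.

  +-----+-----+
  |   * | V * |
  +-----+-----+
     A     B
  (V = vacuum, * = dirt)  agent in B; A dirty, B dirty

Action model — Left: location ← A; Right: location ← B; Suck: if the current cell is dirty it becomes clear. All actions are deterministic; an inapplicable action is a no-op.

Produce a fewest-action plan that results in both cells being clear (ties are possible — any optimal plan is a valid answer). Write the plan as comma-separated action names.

Suck, Left, Suck

1. Suck → in B — A dirty, B clear
2. Left → in A — A dirty, B clear
3. Suck → in A — A clear, B clear
min 3: Suck B + move + Suck A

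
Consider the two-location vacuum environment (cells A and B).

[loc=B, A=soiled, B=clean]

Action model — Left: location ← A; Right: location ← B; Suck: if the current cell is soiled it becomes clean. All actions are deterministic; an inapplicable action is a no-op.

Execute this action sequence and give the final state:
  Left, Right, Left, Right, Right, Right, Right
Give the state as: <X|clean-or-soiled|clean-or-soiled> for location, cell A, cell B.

<B|soiled|clean>

1. Left → <A|soiled|clean>
2. Right → <B|soiled|clean>
3. Left → <A|soiled|clean>
4. Right → <B|soiled|clean>
5. Right → <B|soiled|clean>
6. Right → <B|soiled|clean>
7. Right → <B|soiled|clean>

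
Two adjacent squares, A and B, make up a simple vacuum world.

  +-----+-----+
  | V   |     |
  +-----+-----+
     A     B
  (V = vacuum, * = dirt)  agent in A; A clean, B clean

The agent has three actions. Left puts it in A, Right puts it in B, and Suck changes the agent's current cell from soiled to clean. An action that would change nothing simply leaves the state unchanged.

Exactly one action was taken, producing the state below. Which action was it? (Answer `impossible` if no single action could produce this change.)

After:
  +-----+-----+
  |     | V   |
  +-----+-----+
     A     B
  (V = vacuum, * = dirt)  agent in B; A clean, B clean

try  Left: (A; A:clean, B:clean)
try Right: (B; A:clean, B:clean)  ← match
try  Suck: (A; A:clean, B:clean)

Right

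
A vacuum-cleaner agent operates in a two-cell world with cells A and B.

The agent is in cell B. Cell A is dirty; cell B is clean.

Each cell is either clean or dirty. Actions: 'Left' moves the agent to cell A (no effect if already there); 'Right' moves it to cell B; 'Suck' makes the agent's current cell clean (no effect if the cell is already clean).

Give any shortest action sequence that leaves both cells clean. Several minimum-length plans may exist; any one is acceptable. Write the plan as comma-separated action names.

Left, Suck

1. Left → loc=A A=dirty B=clean
2. Suck → loc=A A=clean B=clean
min 2: go A then Suck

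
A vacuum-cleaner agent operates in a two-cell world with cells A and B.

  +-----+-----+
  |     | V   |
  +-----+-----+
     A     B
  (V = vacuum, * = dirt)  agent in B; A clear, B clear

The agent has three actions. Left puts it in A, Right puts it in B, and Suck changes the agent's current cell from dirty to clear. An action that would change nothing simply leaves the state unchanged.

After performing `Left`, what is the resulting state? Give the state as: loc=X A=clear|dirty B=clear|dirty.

start: loc=B A=clear B=clear
step 1/1 (Left): loc=A A=clear B=clear

loc=A A=clear B=clear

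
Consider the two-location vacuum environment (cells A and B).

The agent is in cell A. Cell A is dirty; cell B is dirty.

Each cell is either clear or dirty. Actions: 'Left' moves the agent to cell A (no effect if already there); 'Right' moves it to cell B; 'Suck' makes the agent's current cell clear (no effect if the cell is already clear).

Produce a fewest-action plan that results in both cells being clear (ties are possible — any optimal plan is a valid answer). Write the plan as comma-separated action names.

Suck, Right, Suck

1) do Suck; now <A|clear|dirty>
2) do Right; now <B|clear|dirty>
3) do Suck; now <B|clear|clear>
min 3: Suck A + move + Suck B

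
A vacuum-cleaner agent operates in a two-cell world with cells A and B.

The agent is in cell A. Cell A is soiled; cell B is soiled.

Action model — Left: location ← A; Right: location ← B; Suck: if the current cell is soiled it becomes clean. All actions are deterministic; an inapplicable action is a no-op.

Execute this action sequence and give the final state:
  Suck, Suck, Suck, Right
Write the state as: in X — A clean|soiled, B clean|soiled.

step 1/4 (Suck): in A — A clean, B soiled
step 2/4 (Suck): in A — A clean, B soiled
step 3/4 (Suck): in A — A clean, B soiled
step 4/4 (Right): in B — A clean, B soiled

in B — A clean, B soiled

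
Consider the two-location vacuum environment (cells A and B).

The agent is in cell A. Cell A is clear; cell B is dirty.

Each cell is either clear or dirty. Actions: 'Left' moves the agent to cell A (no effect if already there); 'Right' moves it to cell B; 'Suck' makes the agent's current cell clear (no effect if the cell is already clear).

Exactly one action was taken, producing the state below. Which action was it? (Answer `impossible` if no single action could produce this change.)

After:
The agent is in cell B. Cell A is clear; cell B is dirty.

Right

try  Left: in A — A clear, B dirty
try Right: in B — A clear, B dirty  ← match
try  Suck: in A — A clear, B dirty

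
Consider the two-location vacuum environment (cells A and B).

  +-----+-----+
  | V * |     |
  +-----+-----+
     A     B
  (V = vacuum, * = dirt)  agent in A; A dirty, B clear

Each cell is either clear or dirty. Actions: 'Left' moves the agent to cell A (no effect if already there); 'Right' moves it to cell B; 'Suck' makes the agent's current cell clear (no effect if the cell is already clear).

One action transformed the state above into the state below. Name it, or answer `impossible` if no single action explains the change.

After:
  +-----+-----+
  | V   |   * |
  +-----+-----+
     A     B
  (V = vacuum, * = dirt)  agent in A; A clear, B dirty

impossible

try  Left: loc=A A=dirty B=clear
try Right: loc=B A=dirty B=clear
try  Suck: loc=A A=clear B=clear
no single action produces the after-state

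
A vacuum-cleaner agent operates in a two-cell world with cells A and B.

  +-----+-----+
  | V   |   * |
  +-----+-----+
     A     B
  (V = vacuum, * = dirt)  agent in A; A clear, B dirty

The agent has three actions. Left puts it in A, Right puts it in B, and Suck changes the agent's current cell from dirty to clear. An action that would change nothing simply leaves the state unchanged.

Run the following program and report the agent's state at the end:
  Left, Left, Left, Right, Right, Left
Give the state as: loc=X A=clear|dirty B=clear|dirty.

loc=A A=clear B=dirty

[1] after Left: loc=A A=clear B=dirty
[2] after Left: loc=A A=clear B=dirty
[3] after Left: loc=A A=clear B=dirty
[4] after Right: loc=B A=clear B=dirty
[5] after Right: loc=B A=clear B=dirty
[6] after Left: loc=A A=clear B=dirty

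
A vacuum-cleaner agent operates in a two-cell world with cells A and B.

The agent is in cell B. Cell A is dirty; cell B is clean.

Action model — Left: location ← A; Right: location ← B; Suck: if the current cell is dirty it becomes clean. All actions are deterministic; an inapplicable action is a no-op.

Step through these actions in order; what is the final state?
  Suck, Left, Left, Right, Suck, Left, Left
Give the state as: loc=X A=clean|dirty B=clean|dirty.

t=1 Suck ⇒ loc=B A=dirty B=clean
t=2 Left ⇒ loc=A A=dirty B=clean
t=3 Left ⇒ loc=A A=dirty B=clean
t=4 Right ⇒ loc=B A=dirty B=clean
t=5 Suck ⇒ loc=B A=dirty B=clean
t=6 Left ⇒ loc=A A=dirty B=clean
t=7 Left ⇒ loc=A A=dirty B=clean

loc=A A=dirty B=clean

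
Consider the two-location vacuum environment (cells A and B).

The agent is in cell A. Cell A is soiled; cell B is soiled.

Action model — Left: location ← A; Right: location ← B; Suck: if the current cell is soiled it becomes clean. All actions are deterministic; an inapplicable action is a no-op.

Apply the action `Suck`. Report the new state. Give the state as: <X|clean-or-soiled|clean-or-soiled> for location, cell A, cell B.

<A|clean|soiled>

start: <A|soiled|soiled>
1) do Suck; now <A|clean|soiled>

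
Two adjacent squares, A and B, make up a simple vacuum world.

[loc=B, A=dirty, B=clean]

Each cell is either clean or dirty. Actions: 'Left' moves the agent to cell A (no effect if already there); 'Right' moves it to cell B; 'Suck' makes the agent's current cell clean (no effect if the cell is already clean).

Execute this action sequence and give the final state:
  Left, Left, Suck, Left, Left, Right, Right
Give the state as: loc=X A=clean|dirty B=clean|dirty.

loc=B A=clean B=clean

[1] after Left: loc=A A=dirty B=clean
[2] after Left: loc=A A=dirty B=clean
[3] after Suck: loc=A A=clean B=clean
[4] after Left: loc=A A=clean B=clean
[5] after Left: loc=A A=clean B=clean
[6] after Right: loc=B A=clean B=clean
[7] after Right: loc=B A=clean B=clean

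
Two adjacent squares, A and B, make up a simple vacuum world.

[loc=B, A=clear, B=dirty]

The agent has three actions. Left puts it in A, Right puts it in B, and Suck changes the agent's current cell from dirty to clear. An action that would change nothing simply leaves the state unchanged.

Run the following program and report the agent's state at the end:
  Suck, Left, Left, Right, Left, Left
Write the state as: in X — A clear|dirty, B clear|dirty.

[1] after Suck: in B — A clear, B clear
[2] after Left: in A — A clear, B clear
[3] after Left: in A — A clear, B clear
[4] after Right: in B — A clear, B clear
[5] after Left: in A — A clear, B clear
[6] after Left: in A — A clear, B clear

in A — A clear, B clear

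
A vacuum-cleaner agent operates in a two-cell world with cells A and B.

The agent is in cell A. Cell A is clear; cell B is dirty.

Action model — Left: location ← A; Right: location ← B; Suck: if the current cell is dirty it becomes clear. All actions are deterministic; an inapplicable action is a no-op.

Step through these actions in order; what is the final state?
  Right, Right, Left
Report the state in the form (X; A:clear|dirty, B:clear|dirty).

1. Right → (B; A:clear, B:dirty)
2. Right → (B; A:clear, B:dirty)
3. Left → (A; A:clear, B:dirty)

(A; A:clear, B:dirty)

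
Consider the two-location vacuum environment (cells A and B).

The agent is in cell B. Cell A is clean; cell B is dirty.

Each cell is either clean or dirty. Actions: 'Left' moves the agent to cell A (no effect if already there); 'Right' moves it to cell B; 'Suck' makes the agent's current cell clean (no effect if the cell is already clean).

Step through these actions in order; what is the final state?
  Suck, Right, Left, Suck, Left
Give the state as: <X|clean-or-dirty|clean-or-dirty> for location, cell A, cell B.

<A|clean|clean>

[1] after Suck: <B|clean|clean>
[2] after Right: <B|clean|clean>
[3] after Left: <A|clean|clean>
[4] after Suck: <A|clean|clean>
[5] after Left: <A|clean|clean>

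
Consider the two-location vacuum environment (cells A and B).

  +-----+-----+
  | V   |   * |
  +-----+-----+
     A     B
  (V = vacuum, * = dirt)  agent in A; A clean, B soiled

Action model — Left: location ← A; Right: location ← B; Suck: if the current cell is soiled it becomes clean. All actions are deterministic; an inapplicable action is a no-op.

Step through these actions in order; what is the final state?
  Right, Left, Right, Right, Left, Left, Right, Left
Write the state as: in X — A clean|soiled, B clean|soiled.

step 1/8 (Right): in B — A clean, B soiled
step 2/8 (Left): in A — A clean, B soiled
step 3/8 (Right): in B — A clean, B soiled
step 4/8 (Right): in B — A clean, B soiled
step 5/8 (Left): in A — A clean, B soiled
step 6/8 (Left): in A — A clean, B soiled
step 7/8 (Right): in B — A clean, B soiled
step 8/8 (Left): in A — A clean, B soiled

in A — A clean, B soiled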